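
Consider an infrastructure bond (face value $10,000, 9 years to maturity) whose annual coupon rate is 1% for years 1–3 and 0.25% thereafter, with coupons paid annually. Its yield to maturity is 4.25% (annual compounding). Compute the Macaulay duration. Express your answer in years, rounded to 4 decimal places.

8.6915 years

Periodic yield y = 0.0425. Discount each cash flow and weight by its year:
  t   CF        PV=CF/(1+0.0425)^t    t·PV
  1       100.00        95.9233        95.9233
  2       100.00        92.0127       184.0254
  3       100.00        88.2616       264.7848
  4        25.00        21.1659        84.6634
  5        25.00        20.3030       101.5149
  6        25.00        19.4753       116.8517
  7        25.00        18.6813       130.7692
  8        25.00        17.9197       143.3579
  9    10,025.00     6,892.8656    62,035.7901
  Σ                  7,266.6083    63,157.6807
Price P = Σ PV = 7,266.6083.
Macaulay duration = Σ(t·PV) / P = 63,157.6807 / 7,266.6083 = 8.69149 years.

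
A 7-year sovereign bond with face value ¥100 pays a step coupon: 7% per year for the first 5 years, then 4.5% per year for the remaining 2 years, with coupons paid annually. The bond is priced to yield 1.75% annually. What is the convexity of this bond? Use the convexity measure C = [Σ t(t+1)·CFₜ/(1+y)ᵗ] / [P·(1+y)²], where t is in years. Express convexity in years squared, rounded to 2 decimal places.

43.22

With y = 0.0175:
  t   CF        PV=CF/(1+0.0175)^t    t·PV        t(t+1)·PV
  1         7.00         6.8796         6.8796          13.7592
  2         7.00         6.7613        13.5226          40.5677
  3         7.00         6.6450        19.9350          79.7400
  4         7.00         6.5307        26.1228         130.6142
  5         7.00         6.4184        32.0919         192.5516
  6         4.50         4.0551        24.3308         170.3159
  7       104.50        92.5498       647.8484       5,182.7874
  Σ                    129.8399       770.7312       5,810.3360
P = 129.8399.
Convexity = Σ t(t+1)·PV / [P·(1+y)²] = 5,810.3360 / (129.8399 × 1.035306) = 43.22393.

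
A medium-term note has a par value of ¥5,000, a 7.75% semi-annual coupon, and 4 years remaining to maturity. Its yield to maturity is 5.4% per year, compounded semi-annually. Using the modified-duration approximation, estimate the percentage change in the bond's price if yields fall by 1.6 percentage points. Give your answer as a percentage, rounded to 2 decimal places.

+5.51%

Periodic yield y = 0.027. Modified duration first:
  t   CF        PV=CF/(1+0.027)^t    t·PV
  1       193.75       188.6563       188.6563
  2       193.75       183.6965       367.3930
  3       193.75       178.8671       536.6012
  4       193.75       174.1646       696.6585
  5       193.75       169.5858       847.9290
  6       193.75       165.1274       990.7642
  7       193.75       160.7861     1,125.5030
  8     5,193.75     4,196.7925    33,574.3396
  Σ                  5,417.6762    38,327.8447
P = 5,417.6762; D_Mac = 7.07459 half-year periods = 3.53730 yrs; D_mod = 3.53730/(1+0.027) = 3.44430 yrs.
ΔP/P ≈ -D_mod · Δy = -3.44430 × (-0.016) = +0.055109 = +5.5109%.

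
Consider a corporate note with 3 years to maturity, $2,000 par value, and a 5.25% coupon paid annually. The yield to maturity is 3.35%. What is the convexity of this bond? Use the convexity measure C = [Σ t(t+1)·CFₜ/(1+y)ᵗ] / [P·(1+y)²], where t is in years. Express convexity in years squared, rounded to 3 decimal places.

10.521

With y = 0.0335:
  t   CF        PV=CF/(1+0.0335)^t    t·PV        t(t+1)·PV
  1       105.00       101.5965       101.5965         203.1930
  2       105.00        98.3034       196.6067         589.8201
  3     2,105.00     1,906.8681     5,720.6043      22,882.4174
  Σ                  2,106.7680     6,018.8076      23,675.4306
P = 2,106.7680.
Convexity = Σ t(t+1)·PV / [P·(1+y)²] = 23,675.4306 / (2,106.7680 × 1.068122) = 10.52108.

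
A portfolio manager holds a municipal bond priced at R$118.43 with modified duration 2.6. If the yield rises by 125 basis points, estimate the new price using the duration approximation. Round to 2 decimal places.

R$114.58

Duration approximation: ΔP/P ≈ -D_mod · Δy = -2.6 × (+0.0125) = -0.032500.
New price ≈ 118.43 × (1 - 0.032500) = 114.581025.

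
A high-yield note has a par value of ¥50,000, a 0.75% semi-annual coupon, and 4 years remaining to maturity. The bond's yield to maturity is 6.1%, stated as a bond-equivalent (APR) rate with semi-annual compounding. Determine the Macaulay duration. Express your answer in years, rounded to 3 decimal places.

Periodic yield y = 0.0305. Discount each cash flow and weight by its period:
  t   CF        PV=CF/(1+0.0305)^t    t·PV
  1       187.50       181.9505       181.9505
  2       187.50       176.5653       353.1305
  3       187.50       171.3394       514.0182
  4       187.50       166.2682       665.0729
  5       187.50       161.3471       806.7357
  6       187.50       156.5717       939.4303
  7       187.50       151.9376     1,063.5633
  8    50,187.50    39,464.9533   315,719.6267
  Σ                 40,630.9332   320,243.5283
Price P = Σ PV = 40,630.9332.
Macaulay duration = Σ(t·PV) / P = 320,243.5283 / 40,630.9332 = 7.88177 half-year periods.
In years: 7.88177 / 2 = 3.94088 years.

3.941 years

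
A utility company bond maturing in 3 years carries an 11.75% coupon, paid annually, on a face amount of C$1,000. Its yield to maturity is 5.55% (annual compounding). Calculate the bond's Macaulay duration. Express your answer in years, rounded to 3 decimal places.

2.719 years

Periodic yield y = 0.0555. Discount each cash flow and weight by its year:
  t   CF        PV=CF/(1+0.0555)^t    t·PV
  1       117.50       111.3216       111.3216
  2       117.50       105.4682       210.9363
  3     1,117.50       950.3265     2,850.9794
  Σ                  1,167.1163     3,173.2373
Price P = Σ PV = 1,167.1163.
Macaulay duration = Σ(t·PV) / P = 3,173.2373 / 1,167.1163 = 2.71887 years.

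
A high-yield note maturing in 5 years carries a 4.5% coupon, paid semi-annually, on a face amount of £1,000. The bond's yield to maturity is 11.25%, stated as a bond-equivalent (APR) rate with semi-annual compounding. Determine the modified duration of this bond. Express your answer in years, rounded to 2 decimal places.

Periodic yield y = 0.05625. First find Macaulay duration:
  t   CF        PV=CF/(1+0.05625)^t    t·PV
  1        22.50        21.3018        21.3018
  2        22.50        20.1674        40.3347
  3        22.50        19.0934        57.2801
  4        22.50        18.0766        72.3062
  5        22.50        17.1139        85.5695
  6        22.50        16.2025        97.2150
  7        22.50        15.3397       107.3776
  8        22.50        14.5227       116.1820
  9        22.50        13.7493       123.7441
  10    1,022.50       591.5563     5,915.5632
  Σ                    747.1235     6,636.8741
P = 747.1235; Macaulay duration = 6,636.8741 / 747.1235 = 8.88324 half-year periods = 4.44162 years.
Modified duration = D_Mac / (1 + y) = 4.44162 / 1.05625 = 4.20508 years.

4.21 years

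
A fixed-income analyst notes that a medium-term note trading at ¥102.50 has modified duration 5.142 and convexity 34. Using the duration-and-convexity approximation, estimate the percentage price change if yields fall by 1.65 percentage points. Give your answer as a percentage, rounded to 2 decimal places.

+8.95%

Duration effect: -D_mod·Δy = -5.142 × (-0.0165) = +0.084843
Convexity effect: ½·C·(Δy)² = 0.5 × 34 × (-0.0165)² = +0.00462825
ΔP/P ≈ +0.084843 + 0.00462825 = +0.08947125
= +8.947125%.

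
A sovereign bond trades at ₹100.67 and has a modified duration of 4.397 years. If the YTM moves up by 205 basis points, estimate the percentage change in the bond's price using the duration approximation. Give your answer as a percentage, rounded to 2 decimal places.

-9.01%

Duration approximation: ΔP/P ≈ -D_mod · Δy = -4.397 × (+0.0205) = -0.0901385.
As a percentage: -9.01385%.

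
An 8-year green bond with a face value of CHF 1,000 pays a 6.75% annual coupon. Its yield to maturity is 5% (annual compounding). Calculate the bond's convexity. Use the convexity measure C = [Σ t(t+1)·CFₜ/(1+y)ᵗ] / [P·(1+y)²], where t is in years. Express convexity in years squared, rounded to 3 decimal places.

49.476

With y = 0.05:
  t   CF        PV=CF/(1+0.05)^t    t·PV        t(t+1)·PV
  1        67.50        64.2857        64.2857         128.5714
  2        67.50        61.2245       122.4490         367.3469
  3        67.50        58.3090       174.9271         699.7085
  4        67.50        55.5324       222.1297       1,110.6483
  5        67.50        52.8880       264.4401       1,586.6405
  6        67.50        50.3695       302.2172       2,115.5206
  7        67.50        47.9710       335.7969       2,686.3754
  8     1,067.50       722.5260     5,780.2082      52,021.8734
  Σ                  1,113.1062     7,266.4539      60,716.6851
P = 1,113.1062.
Convexity = Σ t(t+1)·PV / [P·(1+y)²] = 60,716.6851 / (1,113.1062 × 1.102500) = 49.47580.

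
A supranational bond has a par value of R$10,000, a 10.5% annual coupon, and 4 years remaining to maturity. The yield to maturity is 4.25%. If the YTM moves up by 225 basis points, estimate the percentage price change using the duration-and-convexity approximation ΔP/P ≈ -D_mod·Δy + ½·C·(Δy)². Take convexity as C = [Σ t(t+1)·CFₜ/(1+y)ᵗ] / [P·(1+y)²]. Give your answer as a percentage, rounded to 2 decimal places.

-7.21%

With y = 0.0425:
  t   CF        PV=CF/(1+0.0425)^t    t·PV        t(t+1)·PV
  1     1,050.00     1,007.1942     1,007.1942       2,014.3885
  2     1,050.00       966.1336     1,932.2671       5,796.8014
  3     1,050.00       926.7468     2,780.2405      11,120.9619
  4    11,050.00     9,355.3066    37,421.2263     187,106.1313
  Σ                 12,255.3812    43,140.9281     206,038.2831
P = 12,255.3812; D_Mac = 3.52016 yrs; D_mod = 3.37665 yrs; C = 15.46924.
Duration effect: -3.37665 × (+0.0225) = -0.075975
Convexity effect: 0.5 × 15.46924 × (0.0225)² = +0.0039157
ΔP/P ≈ -0.075975 + 0.0039157 = -0.072059 = -7.2059%.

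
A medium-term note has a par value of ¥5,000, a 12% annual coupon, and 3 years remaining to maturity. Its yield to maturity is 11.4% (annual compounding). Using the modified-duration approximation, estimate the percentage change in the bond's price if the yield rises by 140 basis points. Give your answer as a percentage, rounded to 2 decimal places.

Periodic yield y = 0.114. Modified duration first:
  t   CF        PV=CF/(1+0.114)^t    t·PV
  1       600.00       538.5996       538.5996
  2       600.00       483.4826       966.9652
  3     5,600.00     4,050.7221    12,152.1664
  Σ                  5,072.8044    13,657.7313
P = 5,072.8044; D_Mac = 2.69234 yrs; D_mod = 2.69234/(1+0.114) = 2.41683 yrs.
ΔP/P ≈ -D_mod · Δy = -2.41683 × (+0.014) = -0.033836 = -3.3836%.

-3.38%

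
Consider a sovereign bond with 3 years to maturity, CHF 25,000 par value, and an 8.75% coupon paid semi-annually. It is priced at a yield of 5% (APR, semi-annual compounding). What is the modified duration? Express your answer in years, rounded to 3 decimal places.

2.653 years

Periodic yield y = 0.025. First find Macaulay duration:
  t   CF        PV=CF/(1+0.025)^t    t·PV
  1     1,093.75     1,067.0732     1,067.0732
  2     1,093.75     1,041.0470     2,082.0940
  3     1,093.75     1,015.6556     3,046.9668
  4     1,093.75       990.8835     3,963.5341
  5     1,093.75       966.7156     4,833.5781
  6    26,093.75    22,500.5588   135,003.3531
  Σ                 27,581.9338   149,996.5993
P = 27,581.9338; Macaulay duration = 149,996.5993 / 27,581.9338 = 5.43822 half-year periods = 2.71911 years.
Modified duration = D_Mac / (1 + y) = 2.71911 / 1.025 = 2.65279 years.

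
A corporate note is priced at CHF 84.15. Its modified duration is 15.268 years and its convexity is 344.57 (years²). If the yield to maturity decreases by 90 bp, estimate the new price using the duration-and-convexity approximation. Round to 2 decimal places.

Duration effect: -D_mod·Δy = -15.268 × (-0.009) = +0.137412
Convexity effect: ½·C·(Δy)² = 0.5 × 344.57 × (-0.009)² = +0.013955085
ΔP/P ≈ +0.137412 + 0.013955085 = +0.151367085
New price ≈ 84.15 × (1 + 0.151367085) = 96.88754020275.

CHF 96.89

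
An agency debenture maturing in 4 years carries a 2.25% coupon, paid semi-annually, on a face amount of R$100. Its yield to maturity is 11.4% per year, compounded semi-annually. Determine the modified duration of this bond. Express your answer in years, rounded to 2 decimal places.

3.61 years

Periodic yield y = 0.057. First find Macaulay duration:
  t   CF        PV=CF/(1+0.057)^t    t·PV
  1        1.125         1.0643         1.0643
  2        1.125         1.0069         2.0139
  3        1.125         0.9526         2.8579
  4        1.125         0.9013         3.6051
  5        1.125         0.8527         4.2633
  6        1.125         0.8067         4.8401
  7        1.125         0.7632         5.3423
  8      101.125        64.9021       519.2167
  Σ                     71.2498       543.2035
P = 71.2498; Macaulay duration = 543.2035 / 71.2498 = 7.62393 half-year periods = 3.81197 years.
Modified duration = D_Mac / (1 + y) = 3.81197 / 1.057 = 3.60640 years.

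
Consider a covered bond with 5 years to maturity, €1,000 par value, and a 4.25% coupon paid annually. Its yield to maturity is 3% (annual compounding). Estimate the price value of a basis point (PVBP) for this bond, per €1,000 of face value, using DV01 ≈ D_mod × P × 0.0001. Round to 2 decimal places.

Periodic yield y = 0.03.
  t   CF        PV=CF/(1+0.03)^t    t·PV
  1        42.50        41.2621        41.2621
  2        42.50        40.0603        80.1207
  3        42.50        38.8935       116.6806
  4        42.50        37.7607       151.0428
  5     1,042.50       899.2697     4,496.3483
  Σ                  1,057.2463     4,885.4544
P = 1,057.2463; D_Mac = 4.62092 yrs; D_mod = 4.48633 yrs.
DV01 ≈ 4.48633 × 1,057.2463 × 0.0001 = 0.474316.

€0.47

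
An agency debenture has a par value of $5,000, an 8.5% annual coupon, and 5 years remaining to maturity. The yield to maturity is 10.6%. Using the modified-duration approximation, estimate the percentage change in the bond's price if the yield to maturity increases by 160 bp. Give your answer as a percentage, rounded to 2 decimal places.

Periodic yield y = 0.106. Modified duration first:
  t   CF        PV=CF/(1+0.106)^t    t·PV
  1       425.00       384.2676       384.2676
  2       425.00       347.4391       694.8782
  3       425.00       314.1402       942.4207
  4       425.00       284.0328     1,136.1310
  5     5,425.00     3,278.1144    16,390.5721
  Σ                  4,607.9941    19,548.2696
P = 4,607.9941; D_Mac = 4.24225 yrs; D_mod = 4.24225/(1+0.106) = 3.83567 yrs.
ΔP/P ≈ -D_mod · Δy = -3.83567 × (+0.016) = -0.061371 = -6.1371%.

-6.14%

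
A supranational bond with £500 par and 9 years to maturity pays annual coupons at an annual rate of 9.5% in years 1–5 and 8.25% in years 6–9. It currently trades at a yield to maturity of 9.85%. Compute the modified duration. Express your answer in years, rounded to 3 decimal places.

5.808 years

Periodic yield y = 0.0985. First find Macaulay duration:
  t   CF        PV=CF/(1+0.0985)^t    t·PV
  1        47.50        43.2408        43.2408
  2        47.50        39.3635        78.7270
  3        47.50        35.8338       107.5015
  4        47.50        32.6207       130.4828
  5        47.50        29.6957       148.4784
  6        41.25        23.4760       140.8558
  7        41.25        21.3709       149.5965
  8        41.25        19.4547       155.6372
  9       541.25       232.3793     2,091.4133
  Σ                    477.4353     3,045.9334
P = 477.4353; Macaulay duration = 3,045.9334 / 477.4353 = 6.37978 years.
Modified duration = D_Mac / (1 + y) = 6.37978 / 1.0985 = 5.80772 years.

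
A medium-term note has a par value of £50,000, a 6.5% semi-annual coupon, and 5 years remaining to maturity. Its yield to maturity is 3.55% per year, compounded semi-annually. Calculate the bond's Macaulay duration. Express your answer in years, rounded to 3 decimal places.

4.395 years

Periodic yield y = 0.01775. Discount each cash flow and weight by its period:
  t   CF        PV=CF/(1+0.01775)^t    t·PV
  1     1,625.00     1,596.6593     1,596.6593
  2     1,625.00     1,568.8129     3,137.6257
  3     1,625.00     1,541.4521     4,624.3563
  4     1,625.00     1,514.5685     6,058.2740
  5     1,625.00     1,488.1538     7,440.7689
  6     1,625.00     1,462.1997     8,773.1984
  7     1,625.00     1,436.6983    10,056.8883
  8     1,625.00     1,411.6417    11,293.1335
  9     1,625.00     1,387.0221    12,483.1985
  10   51,625.00    43,296.1176   432,961.1756
  Σ                 56,703.3259   498,425.2785
Price P = Σ PV = 56,703.3259.
Macaulay duration = Σ(t·PV) / P = 498,425.2785 / 56,703.3259 = 8.79005 half-year periods.
In years: 8.79005 / 2 = 4.39503 years.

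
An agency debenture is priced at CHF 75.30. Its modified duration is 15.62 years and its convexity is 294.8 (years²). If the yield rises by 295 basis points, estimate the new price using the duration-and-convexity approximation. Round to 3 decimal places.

Duration effect: -D_mod·Δy = -15.62 × (+0.0295) = -0.460790
Convexity effect: ½·C·(Δy)² = 0.5 × 294.8 × (0.0295)² = +0.12827485
ΔP/P ≈ -0.460790 + 0.12827485 = -0.33251515
New price ≈ 75.30 × (1 - 0.33251515) = 50.261609205.

CHF 50.262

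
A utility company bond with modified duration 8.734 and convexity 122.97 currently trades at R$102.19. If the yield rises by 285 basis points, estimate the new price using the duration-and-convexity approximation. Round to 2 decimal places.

Duration effect: -D_mod·Δy = -8.734 × (+0.0285) = -0.248919
Convexity effect: ½·C·(Δy)² = 0.5 × 122.97 × (0.0285)² = +0.04994119125
ΔP/P ≈ -0.248919 + 0.04994119125 = -0.19897780875
New price ≈ 102.19 × (1 - 0.19897780875) = 81.8564577238375.

R$81.86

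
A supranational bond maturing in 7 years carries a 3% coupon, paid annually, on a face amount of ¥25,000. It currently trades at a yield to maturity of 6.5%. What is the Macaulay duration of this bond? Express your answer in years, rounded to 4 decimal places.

Periodic yield y = 0.065. Discount each cash flow and weight by its year:
  t   CF        PV=CF/(1+0.065)^t    t·PV
  1       750.00       704.2254       704.2254
  2       750.00       661.2445     1,322.4889
  3       750.00       620.8868     1,862.6605
  4       750.00       582.9923     2,331.9693
  5       750.00       547.4106     2,737.0531
  6       750.00       514.0006     3,084.0035
  7    25,750.00    16,570.2850   115,991.9952
  Σ                 20,201.0452   128,034.3959
Price P = Σ PV = 20,201.0452.
Macaulay duration = Σ(t·PV) / P = 128,034.3959 / 20,201.0452 = 6.33801 years.

6.3380 years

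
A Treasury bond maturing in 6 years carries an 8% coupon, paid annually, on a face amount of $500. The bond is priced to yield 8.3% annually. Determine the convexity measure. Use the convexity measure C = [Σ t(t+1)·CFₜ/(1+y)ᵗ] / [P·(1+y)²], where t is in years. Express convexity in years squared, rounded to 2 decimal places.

With y = 0.083:
  t   CF        PV=CF/(1+0.083)^t    t·PV        t(t+1)·PV
  1        40.00        36.9344        36.9344          73.8689
  2        40.00        34.1038        68.2076         204.6229
  3        40.00        31.4901        94.4704         377.8817
  4        40.00        29.0768       116.3071         581.5354
  5        40.00        26.8484       134.2418         805.4507
  6       540.00       334.6748     2,008.0488      14,056.3418
  Σ                    493.1283     2,458.2102      16,099.7015
P = 493.1283.
Convexity = Σ t(t+1)·PV / [P·(1+y)²] = 16,099.7015 / (493.1283 × 1.172889) = 27.83562.

27.84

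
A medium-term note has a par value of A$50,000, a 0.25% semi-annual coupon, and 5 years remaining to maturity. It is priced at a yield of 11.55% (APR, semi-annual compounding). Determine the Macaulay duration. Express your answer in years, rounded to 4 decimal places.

4.9602 years

Periodic yield y = 0.05775. Discount each cash flow and weight by its period:
  t   CF        PV=CF/(1+0.05775)^t    t·PV
  1        62.50        59.0877        59.0877
  2        62.50        55.8617       111.7233
  3        62.50        52.8118       158.4354
  4        62.50        49.9284       199.7137
  5        62.50        47.2025       236.0124
  6        62.50        44.6254       267.7522
  7        62.50        42.1890       295.3227
  8        62.50        39.8856       319.0845
  9        62.50        37.7079       339.3714
  10   50,062.50    28,555.0019   285,550.0190
  Σ                 28,984.3018   287,536.5223
Price P = Σ PV = 28,984.3018.
Macaulay duration = Σ(t·PV) / P = 287,536.5223 / 28,984.3018 = 9.92042 half-year periods.
In years: 9.92042 / 2 = 4.96021 years.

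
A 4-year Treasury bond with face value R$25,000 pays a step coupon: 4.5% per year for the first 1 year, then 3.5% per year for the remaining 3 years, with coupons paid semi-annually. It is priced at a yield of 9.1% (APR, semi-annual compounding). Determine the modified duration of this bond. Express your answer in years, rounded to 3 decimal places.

Periodic yield y = 0.0455. First find Macaulay duration:
  t   CF        PV=CF/(1+0.0455)^t    t·PV
  1       562.50       538.0201       538.0201
  2       562.50       514.6055     1,029.2111
  3       437.50       382.8300     1,148.4900
  4       437.50       366.1693     1,464.6771
  5       437.50       350.2337     1,751.1683
  6       437.50       334.9915     2,009.9492
  7       437.50       320.4128     2,242.8893
  8    25,437.50    17,818.9508   142,551.6066
  Σ                 20,626.2137   152,736.0116
P = 20,626.2137; Macaulay duration = 152,736.0116 / 20,626.2137 = 7.40495 half-year periods = 3.70247 years.
Modified duration = D_Mac / (1 + y) = 3.70247 / 1.0455 = 3.54134 years.

3.541 years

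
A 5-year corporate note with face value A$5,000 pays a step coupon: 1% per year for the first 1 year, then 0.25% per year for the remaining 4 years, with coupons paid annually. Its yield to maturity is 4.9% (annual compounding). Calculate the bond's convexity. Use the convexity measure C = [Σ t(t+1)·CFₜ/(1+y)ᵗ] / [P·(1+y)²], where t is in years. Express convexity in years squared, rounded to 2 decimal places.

With y = 0.049:
  t   CF        PV=CF/(1+0.049)^t    t·PV        t(t+1)·PV
  1        50.00        47.6644        47.6644          95.3289
  2        12.50        11.3595        22.7190          68.1570
  3        12.50        10.8289        32.4866         129.9466
  4        12.50        10.3231        41.2922         206.4610
  5     5,012.50     3,946.1805    19,730.9024     118,385.4146
  Σ                  4,026.3564    19,875.0647     118,885.3080
P = 4,026.3564.
Convexity = Σ t(t+1)·PV / [P·(1+y)²] = 118,885.3080 / (4,026.3564 × 1.100401) = 26.83274.

26.83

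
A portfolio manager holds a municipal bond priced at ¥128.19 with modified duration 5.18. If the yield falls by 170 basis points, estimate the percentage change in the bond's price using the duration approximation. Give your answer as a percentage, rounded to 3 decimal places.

+8.806%

Duration approximation: ΔP/P ≈ -D_mod · Δy = -5.18 × (-0.017) = +0.088060.
As a percentage: +8.8060%.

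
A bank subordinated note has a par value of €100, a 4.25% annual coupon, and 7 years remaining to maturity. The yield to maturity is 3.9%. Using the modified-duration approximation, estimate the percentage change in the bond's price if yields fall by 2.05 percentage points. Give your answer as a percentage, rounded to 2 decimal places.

Periodic yield y = 0.039. Modified duration first:
  t   CF        PV=CF/(1+0.039)^t    t·PV
  1         4.25         4.0905         4.0905
  2         4.25         3.9369         7.8739
  3         4.25         3.7892        11.3675
  4         4.25         3.6469        14.5877
  5         4.25         3.5100        17.5502
  6         4.25         3.3783        20.2697
  7       104.25        79.7567       558.2970
  Σ                    102.1085       634.0363
P = 102.1085; D_Mac = 6.20944 yrs; D_mod = 6.20944/(1+0.039) = 5.97636 yrs.
ΔP/P ≈ -D_mod · Δy = -5.97636 × (-0.0205) = +0.122515 = +12.2515%.

+12.25%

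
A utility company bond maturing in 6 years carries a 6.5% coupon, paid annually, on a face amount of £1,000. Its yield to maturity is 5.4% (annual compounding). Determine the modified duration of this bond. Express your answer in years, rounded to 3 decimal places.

4.915 years

Periodic yield y = 0.054. First find Macaulay duration:
  t   CF        PV=CF/(1+0.054)^t    t·PV
  1        65.00        61.6698        61.6698
  2        65.00        58.5103       117.0205
  3        65.00        55.5126       166.5378
  4        65.00        52.6685       210.6740
  5        65.00        49.9701       249.8505
  6     1,065.00       776.7941     4,660.7649
  Σ                  1,055.1254     5,466.5176
P = 1,055.1254; Macaulay duration = 5,466.5176 / 1,055.1254 = 5.18092 years.
Modified duration = D_Mac / (1 + y) = 5.18092 / 1.054 = 4.91548 years.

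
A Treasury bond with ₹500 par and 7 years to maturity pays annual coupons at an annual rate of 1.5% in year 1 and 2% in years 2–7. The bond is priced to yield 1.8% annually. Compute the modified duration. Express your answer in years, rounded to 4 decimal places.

Periodic yield y = 0.018. First find Macaulay duration:
  t   CF        PV=CF/(1+0.018)^t    t·PV
  1         7.50         7.3674         7.3674
  2        10.00         9.6495        19.2990
  3        10.00         9.4789        28.4366
  4        10.00         9.3113        37.2451
  5        10.00         9.1466        45.7331
  6        10.00         8.9849        53.9094
  7       510.00       450.1277     3,150.8938
  Σ                    504.0662     3,342.8845
P = 504.0662; Macaulay duration = 3,342.8845 / 504.0662 = 6.63184 years.
Modified duration = D_Mac / (1 + y) = 6.63184 / 1.018 = 6.51457 years.

6.5146 years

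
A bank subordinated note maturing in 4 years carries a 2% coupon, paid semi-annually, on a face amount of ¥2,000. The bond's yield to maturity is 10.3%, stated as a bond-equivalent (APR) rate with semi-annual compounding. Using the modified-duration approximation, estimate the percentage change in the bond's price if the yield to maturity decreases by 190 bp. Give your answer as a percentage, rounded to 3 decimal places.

Periodic yield y = 0.0515. Modified duration first:
  t   CF        PV=CF/(1+0.0515)^t    t·PV
  1        20.00        19.0204        19.0204
  2        20.00        18.0889        36.1777
  3        20.00        17.2029        51.6088
  4        20.00        16.3604        65.4414
  5        20.00        15.5591        77.7953
  6        20.00        14.7970        88.7821
  7        20.00        14.0723        98.5061
  8     2,020.00     1,351.6902    10,813.5213
  Σ                  1,466.7912    11,250.8533
P = 1,466.7912; D_Mac = 7.67039 half-year periods = 3.83519 yrs; D_mod = 3.83519/(1+0.0515) = 3.64735 yrs.
ΔP/P ≈ -D_mod · Δy = -3.64735 × (-0.019) = +0.069300 = +6.9300%.

+6.930%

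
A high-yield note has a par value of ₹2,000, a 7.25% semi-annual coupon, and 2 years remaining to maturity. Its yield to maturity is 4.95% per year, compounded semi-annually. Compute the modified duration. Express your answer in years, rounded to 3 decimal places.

1.854 years

Periodic yield y = 0.02475. First find Macaulay duration:
  t   CF        PV=CF/(1+0.02475)^t    t·PV
  1        72.50        70.7490        70.7490
  2        72.50        69.0402       138.0804
  3        72.50        67.3727       202.1182
  4     2,072.50     1,879.4156     7,517.6625
  Σ                  2,086.5775     7,928.6101
P = 2,086.5775; Macaulay duration = 7,928.6101 / 2,086.5775 = 3.79982 half-year periods = 1.89991 years.
Modified duration = D_Mac / (1 + y) = 1.89991 / 1.02475 = 1.85402 years.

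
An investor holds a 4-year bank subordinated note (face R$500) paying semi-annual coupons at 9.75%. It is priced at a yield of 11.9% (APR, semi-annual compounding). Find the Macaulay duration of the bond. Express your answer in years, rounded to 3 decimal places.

Periodic yield y = 0.0595. Discount each cash flow and weight by its period:
  t   CF        PV=CF/(1+0.0595)^t    t·PV
  1       24.375        23.0061        23.0061
  2       24.375        21.7141        43.4283
  3       24.375        20.4947        61.4841
  4       24.375        19.3438        77.3750
  5       24.375        18.2574        91.2872
  6       24.375        17.2321       103.3928
  7       24.375        16.2644       113.8508
  8      524.375       330.2435     2,641.9481
  Σ                    466.5562     3,155.7723
Price P = Σ PV = 466.5562.
Macaulay duration = Σ(t·PV) / P = 3,155.7723 / 466.5562 = 6.76397 half-year periods.
In years: 6.76397 / 2 = 3.38199 years.

3.382 years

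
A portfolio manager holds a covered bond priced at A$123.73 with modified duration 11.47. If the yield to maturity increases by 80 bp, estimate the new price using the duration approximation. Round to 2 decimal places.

Duration approximation: ΔP/P ≈ -D_mod · Δy = -11.47 × (+0.008) = -0.091760.
New price ≈ 123.73 × (1 - 0.091760) = 112.3765352.

A$112.38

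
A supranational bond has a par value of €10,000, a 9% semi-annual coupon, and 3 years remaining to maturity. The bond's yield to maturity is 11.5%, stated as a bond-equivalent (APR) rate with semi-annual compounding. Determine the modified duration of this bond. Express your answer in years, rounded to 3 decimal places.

2.538 years

Periodic yield y = 0.0575. First find Macaulay duration:
  t   CF        PV=CF/(1+0.0575)^t    t·PV
  1       450.00       425.5319       425.5319
  2       450.00       402.3942       804.7885
  3       450.00       380.5147     1,141.5440
  4       450.00       359.8247     1,439.2989
  5       450.00       340.2598     1,701.2990
  6    10,450.00     7,471.9513    44,831.7080
  Σ                  9,380.4767    50,344.1702
P = 9,380.4767; Macaulay duration = 50,344.1702 / 9,380.4767 = 5.36691 half-year periods = 2.68345 years.
Modified duration = D_Mac / (1 + y) = 2.68345 / 1.0575 = 2.53755 years.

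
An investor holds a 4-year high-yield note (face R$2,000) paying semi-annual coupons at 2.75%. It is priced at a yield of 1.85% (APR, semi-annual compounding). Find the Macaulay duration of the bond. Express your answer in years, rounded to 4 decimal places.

Periodic yield y = 0.00925. Discount each cash flow and weight by its period:
  t   CF        PV=CF/(1+0.00925)^t    t·PV
  1        27.50        27.2480        27.2480
  2        27.50        26.9982        53.9964
  3        27.50        26.7508        80.2523
  4        27.50        26.5056       106.0224
  5        27.50        26.2627       131.3134
  6        27.50        26.0220       156.1318
  7        27.50        25.7835       180.4843
  8     2,027.50     1,883.5224    15,068.1795
  Σ                  2,069.0931    15,803.6281
Price P = Σ PV = 2,069.0931.
Macaulay duration = Σ(t·PV) / P = 15,803.6281 / 2,069.0931 = 7.63795 half-year periods.
In years: 7.63795 / 2 = 3.81897 years.

3.8190 years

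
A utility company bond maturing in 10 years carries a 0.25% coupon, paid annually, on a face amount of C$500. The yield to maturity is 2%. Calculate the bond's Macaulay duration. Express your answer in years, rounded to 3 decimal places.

9.876 years

Periodic yield y = 0.02. Discount each cash flow and weight by its year:
  t   CF        PV=CF/(1+0.02)^t    t·PV
  1         1.25         1.2255         1.2255
  2         1.25         1.2015         2.4029
  3         1.25         1.1779         3.5337
  4         1.25         1.1548         4.6192
  5         1.25         1.1322         5.6608
  6         1.25         1.1100         6.6598
  7         1.25         1.0882         7.6174
  8         1.25         1.0669         8.5349
  9         1.25         1.0459         9.4135
  10      501.25       411.1996     4,111.9959
  Σ                    421.4024     4,161.6636
Price P = Σ PV = 421.4024.
Macaulay duration = Σ(t·PV) / P = 4,161.6636 / 421.4024 = 9.87575 years.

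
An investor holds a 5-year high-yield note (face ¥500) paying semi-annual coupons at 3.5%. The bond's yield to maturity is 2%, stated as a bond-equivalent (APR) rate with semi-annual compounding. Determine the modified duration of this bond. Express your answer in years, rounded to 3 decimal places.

4.599 years

Periodic yield y = 0.01. First find Macaulay duration:
  t   CF        PV=CF/(1+0.01)^t    t·PV
  1         8.75         8.6634         8.6634
  2         8.75         8.5776        17.1552
  3         8.75         8.4927        25.4780
  4         8.75         8.4086        33.6343
  5         8.75         8.3253        41.6266
  6         8.75         8.2429        49.4574
  7         8.75         8.1613        57.1290
  8         8.75         8.0805        64.6438
  9         8.75         8.0005        72.0043
  10      508.75       460.5647     4,605.6474
  Σ                    535.5174     4,975.4393
P = 535.5174; Macaulay duration = 4,975.4393 / 535.5174 = 9.29090 half-year periods = 4.64545 years.
Modified duration = D_Mac / (1 + y) = 4.64545 / 1.01 = 4.59946 years.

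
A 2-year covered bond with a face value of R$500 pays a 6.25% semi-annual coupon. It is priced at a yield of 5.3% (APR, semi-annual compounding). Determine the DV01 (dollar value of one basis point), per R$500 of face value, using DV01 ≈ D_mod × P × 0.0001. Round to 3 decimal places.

Periodic yield y = 0.0265.
  t   CF        PV=CF/(1+0.0265)^t    t·PV
  1       15.625        15.2216        15.2216
  2       15.625        14.8287        29.6573
  3       15.625        14.4459        43.3376
  4      515.625       464.4064     1,857.6254
  Σ                    508.9025     1,945.8419
P = 508.9025; D_Mac = 3.82360 half-year periods = 1.91180 yrs; D_mod = 1.86245 yrs.
DV01 ≈ 1.86245 × 508.9025 × 0.0001 = 0.094780.

R$0.095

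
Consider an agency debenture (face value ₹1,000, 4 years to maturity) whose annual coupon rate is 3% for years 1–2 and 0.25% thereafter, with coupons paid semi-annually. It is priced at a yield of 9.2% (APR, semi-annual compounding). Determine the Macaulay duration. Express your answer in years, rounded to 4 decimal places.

Periodic yield y = 0.046. Discount each cash flow and weight by its period:
  t   CF        PV=CF/(1+0.046)^t    t·PV
  1        15.00        14.3403        14.3403
  2        15.00        13.7097        27.4194
  3        15.00        13.1068        39.3204
  4        15.00        12.5304        50.1216
  5         1.25         0.9983         4.9914
  6         1.25         0.9544         5.7263
  7         1.25         0.9124         6.3868
  8     1,001.25       698.6973     5,589.5782
  Σ                    755.2496     5,737.8844
Price P = Σ PV = 755.2496.
Macaulay duration = Σ(t·PV) / P = 5,737.8844 / 755.2496 = 7.59734 half-year periods.
In years: 7.59734 / 2 = 3.79867 years.

3.7987 years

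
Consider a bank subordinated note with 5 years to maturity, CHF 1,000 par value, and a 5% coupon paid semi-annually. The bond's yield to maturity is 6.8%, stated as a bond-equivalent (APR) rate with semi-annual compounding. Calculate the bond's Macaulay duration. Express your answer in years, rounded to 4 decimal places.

4.4605 years

Periodic yield y = 0.034. Discount each cash flow and weight by its period:
  t   CF        PV=CF/(1+0.034)^t    t·PV
  1        25.00        24.1779        24.1779
  2        25.00        23.3829        46.7659
  3        25.00        22.6141        67.8422
  4        25.00        21.8705        87.4818
  5        25.00        21.1513       105.7566
  6        25.00        20.4558       122.7349
  7        25.00        19.7832       138.4823
  8        25.00        19.1327       153.0614
  9        25.00        18.5036       166.5320
  10    1,025.00       733.6999     7,336.9993
  Σ                    924.7719     8,249.8342
Price P = Σ PV = 924.7719.
Macaulay duration = Σ(t·PV) / P = 8,249.8342 / 924.7719 = 8.92094 half-year periods.
In years: 8.92094 / 2 = 4.46047 years.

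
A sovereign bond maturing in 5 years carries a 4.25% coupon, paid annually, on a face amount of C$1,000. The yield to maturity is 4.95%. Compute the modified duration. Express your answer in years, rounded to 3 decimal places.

Periodic yield y = 0.0495. First find Macaulay duration:
  t   CF        PV=CF/(1+0.0495)^t    t·PV
  1        42.50        40.4955        40.4955
  2        42.50        38.5855        77.1710
  3        42.50        36.7656       110.2968
  4        42.50        35.0315       140.1261
  5     1,042.50       818.7736     4,093.8682
  Σ                    969.6517     4,461.9576
P = 969.6517; Macaulay duration = 4,461.9576 / 969.6517 = 4.60161 years.
Modified duration = D_Mac / (1 + y) = 4.60161 / 1.0495 = 4.38457 years.

4.385 years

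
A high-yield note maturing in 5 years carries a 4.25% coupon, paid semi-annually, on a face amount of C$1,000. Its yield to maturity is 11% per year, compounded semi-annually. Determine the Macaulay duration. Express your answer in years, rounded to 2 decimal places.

4.47 years

Periodic yield y = 0.055. Discount each cash flow and weight by its period:
  t   CF        PV=CF/(1+0.055)^t    t·PV
  1        21.25        20.1422        20.1422
  2        21.25        19.0921        38.1842
  3        21.25        18.0968        54.2904
  4        21.25        17.1534        68.6134
  5        21.25        16.2591        81.2955
  6        21.25        15.4115        92.4688
  7        21.25        14.6080       102.2562
  8        21.25        13.8465       110.7718
  9        21.25        13.1246       118.1216
  10    1,021.25       597.8710     5,978.7098
  Σ                    745.6051     6,664.8540
Price P = Σ PV = 745.6051.
Macaulay duration = Σ(t·PV) / P = 6,664.8540 / 745.6051 = 8.93885 half-year periods.
In years: 8.93885 / 2 = 4.46943 years.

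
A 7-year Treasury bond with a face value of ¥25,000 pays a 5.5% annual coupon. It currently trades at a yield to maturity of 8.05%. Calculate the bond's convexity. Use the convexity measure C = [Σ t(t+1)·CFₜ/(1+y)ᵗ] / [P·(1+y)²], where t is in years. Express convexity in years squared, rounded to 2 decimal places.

With y = 0.0805:
  t   CF        PV=CF/(1+0.0805)^t    t·PV        t(t+1)·PV
  1     1,375.00     1,272.5590     1,272.5590       2,545.1180
  2     1,375.00     1,177.7501     2,355.5002       7,066.5007
  3     1,375.00     1,090.0047     3,270.0142      13,080.0568
  4     1,375.00     1,008.7966     4,035.1864      20,175.9322
  5     1,375.00       933.6387     4,668.1935      28,009.1608
  6     1,375.00       864.0802     5,184.4814      36,291.3698
  7    26,375.00    15,339.7778   107,378.4448     859,027.5587
  Σ                 21,686.6072   128,164.3796     966,195.6970
P = 21,686.6072.
Convexity = Σ t(t+1)·PV / [P·(1+y)²] = 966,195.6970 / (21,686.6072 × 1.167480) = 38.16137.

38.16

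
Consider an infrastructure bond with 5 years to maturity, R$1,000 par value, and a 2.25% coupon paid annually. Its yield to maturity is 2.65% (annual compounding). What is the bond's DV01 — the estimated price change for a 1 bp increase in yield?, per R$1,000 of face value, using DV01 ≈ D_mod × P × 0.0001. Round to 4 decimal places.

R$0.4573

Periodic yield y = 0.0265.
  t   CF        PV=CF/(1+0.0265)^t    t·PV
  1        22.50        21.9191        21.9191
  2        22.50        21.3533        42.7066
  3        22.50        20.8020        62.4061
  4        22.50        20.2650        81.0600
  5     1,022.50       897.1572     4,485.7860
  Σ                    981.4967     4,693.8778
P = 981.4967; D_Mac = 4.78237 yrs; D_mod = 4.65891 yrs.
DV01 ≈ 4.65891 × 981.4967 × 0.0001 = 0.457270.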